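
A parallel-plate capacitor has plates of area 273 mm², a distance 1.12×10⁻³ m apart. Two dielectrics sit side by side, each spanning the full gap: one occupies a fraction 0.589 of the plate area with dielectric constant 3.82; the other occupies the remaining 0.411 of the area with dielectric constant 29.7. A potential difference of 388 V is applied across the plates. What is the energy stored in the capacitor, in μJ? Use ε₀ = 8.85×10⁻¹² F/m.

U ≈ 2.35 μJ

A = 273 mm² = 2.73×10⁻⁴ m².
Side-by-side slabs ⇒ two capacitors in parallel, each spanning the full gap.
C₁ = κ₁ε₀A₁/d = 3.82 × 8.85×10⁻¹² × 1.61×10⁻⁴ / 1.12×10⁻³ = 4.85×10⁻¹² F.
C₂ = κ₂ε₀A₂/d = 29.7 × 8.85×10⁻¹² × 1.12×10⁻⁴ / 1.12×10⁻³ = 2.63×10⁻¹¹ F.
C = C₁ + C₂ = 3.12×10⁻¹¹ F.
U = ½CV² = ½ × 3.12×10⁻¹¹ × (388)² = 2.35×10⁻⁶ J.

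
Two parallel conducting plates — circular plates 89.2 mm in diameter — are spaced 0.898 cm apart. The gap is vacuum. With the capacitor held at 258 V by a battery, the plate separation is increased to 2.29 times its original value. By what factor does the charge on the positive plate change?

Battery connected ⇒ V is held fixed.
C₂ = 0.437 C₁ and Q = CV, so Q₂/Q₁ = C₂/C₁ = 0.437.

Q₂/Q₁ ≈ 0.437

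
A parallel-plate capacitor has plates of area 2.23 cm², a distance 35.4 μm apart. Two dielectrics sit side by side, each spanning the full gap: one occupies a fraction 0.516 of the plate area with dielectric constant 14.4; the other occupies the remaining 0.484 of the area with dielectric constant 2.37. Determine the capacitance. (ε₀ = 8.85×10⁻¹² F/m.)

C ≈ 478 pF

A = 2.23 cm² = 2.23×10⁻⁴ m².
Side-by-side slabs ⇒ two capacitors in parallel, each spanning the full gap.
C₁ = κ₁ε₀A₁/d = 14.4 × 8.85×10⁻¹² × 1.15×10⁻⁴ / 3.54×10⁻⁵ = 4.14×10⁻¹⁰ F.
C₂ = κ₂ε₀A₂/d = 2.37 × 8.85×10⁻¹² × 1.08×10⁻⁴ / 3.54×10⁻⁵ = 6.39×10⁻¹¹ F.
C = C₁ + C₂ = 4.78×10⁻¹⁰ F.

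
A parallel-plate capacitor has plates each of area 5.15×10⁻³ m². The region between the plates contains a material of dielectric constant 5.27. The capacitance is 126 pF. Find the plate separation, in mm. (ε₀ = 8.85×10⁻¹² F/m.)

d ≈ 1.91 mm

d = κε₀A/C = 5.27 × 8.85×10⁻¹² × 5.15×10⁻³ / 1.26×10⁻¹⁰ = 1.91×10⁻³ m.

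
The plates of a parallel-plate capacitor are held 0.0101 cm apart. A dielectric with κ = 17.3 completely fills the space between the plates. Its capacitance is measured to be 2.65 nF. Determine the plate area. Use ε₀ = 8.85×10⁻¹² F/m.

A = Cd/(κε₀) = 2.65×10⁻⁹ × 1.01×10⁻⁴ / (17.3 × 8.85×10⁻¹²) = 1.75×10⁻³ m².

A ≈ 17.5 cm²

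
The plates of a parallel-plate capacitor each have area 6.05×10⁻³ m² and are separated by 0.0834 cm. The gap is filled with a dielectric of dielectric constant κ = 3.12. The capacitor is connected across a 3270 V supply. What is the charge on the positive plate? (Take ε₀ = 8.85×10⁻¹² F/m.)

C = κε₀A/d = 3.12 × 8.85×10⁻¹² × 6.05×10⁻³ / 8.34×10⁻⁴ = 2.00×10⁻¹⁰ F.
Q = CV = 2.00×10⁻¹⁰ × 3270 = 6.55×10⁻⁷ C.

Q ≈ 0.655 μC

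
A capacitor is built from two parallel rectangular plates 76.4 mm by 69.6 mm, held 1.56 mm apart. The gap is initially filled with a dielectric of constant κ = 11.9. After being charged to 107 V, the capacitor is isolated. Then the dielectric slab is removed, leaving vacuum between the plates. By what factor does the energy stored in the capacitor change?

U₂/U₁ ≈ 11.9

Isolated ⇒ Q is held fixed.
C₂ = 0.0840 C₁ and U = Q²/(2C), so U₂/U₁ = C₁/C₂ = 11.9.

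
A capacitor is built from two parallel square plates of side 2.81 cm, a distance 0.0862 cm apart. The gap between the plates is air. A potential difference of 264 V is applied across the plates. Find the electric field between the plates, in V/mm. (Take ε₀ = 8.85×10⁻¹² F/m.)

E = V/d = 264 / 8.62×10⁻⁴ = 3.06×10⁵ V/m.

306 V/mm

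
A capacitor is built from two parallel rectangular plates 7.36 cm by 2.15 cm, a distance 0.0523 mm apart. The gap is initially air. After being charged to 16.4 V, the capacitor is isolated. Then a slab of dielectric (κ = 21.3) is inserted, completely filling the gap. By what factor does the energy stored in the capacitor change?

U₂/U₁ ≈ 0.0469

Isolated ⇒ Q is held fixed.
C₂ = 21.3 C₁ and U = Q²/(2C), so U₂/U₁ = C₁/C₂ = 0.0469.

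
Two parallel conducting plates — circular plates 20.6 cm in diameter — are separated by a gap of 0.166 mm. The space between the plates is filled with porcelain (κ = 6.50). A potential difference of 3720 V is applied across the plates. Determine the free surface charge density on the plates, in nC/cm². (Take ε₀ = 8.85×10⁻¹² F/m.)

A = π(20.6/2 cm)² = 3.33×10⁻² m².
C = κε₀A/d = 6.50 × 8.85×10⁻¹² × 3.33×10⁻² / 1.66×10⁻⁴ = 1.15×10⁻⁸ F.
σ = Q/A = CV/A = 1.15×10⁻⁸ × 3720 / 3.33×10⁻² = 1.29×10⁻³ C/m².

129 nC/cm²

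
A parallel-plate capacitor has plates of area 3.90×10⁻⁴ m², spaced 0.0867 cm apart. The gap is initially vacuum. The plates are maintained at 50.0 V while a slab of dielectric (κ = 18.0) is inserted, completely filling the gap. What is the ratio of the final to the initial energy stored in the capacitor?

18.0

Battery connected ⇒ V is held fixed.
C₂ = 18.0 C₁ and U = ½CV², so U₂/U₁ = C₂/C₁ = 18.0.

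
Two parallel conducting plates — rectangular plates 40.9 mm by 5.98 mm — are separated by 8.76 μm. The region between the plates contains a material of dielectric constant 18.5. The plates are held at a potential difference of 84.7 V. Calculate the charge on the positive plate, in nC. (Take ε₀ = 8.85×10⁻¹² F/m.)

387 nC

A = 40.9 × 5.98 mm² = 2.45×10⁻⁴ m².
C = κε₀A/d = 18.5 × 8.85×10⁻¹² × 2.45×10⁻⁴ / 8.76×10⁻⁶ = 4.57×10⁻⁹ F.
Q = CV = 4.57×10⁻⁹ × 84.7 = 3.87×10⁻⁷ C.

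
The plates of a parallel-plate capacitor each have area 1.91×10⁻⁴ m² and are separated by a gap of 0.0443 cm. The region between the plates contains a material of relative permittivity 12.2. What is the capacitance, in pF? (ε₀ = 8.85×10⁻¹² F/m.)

C = κε₀A/d = 12.2 × 8.85×10⁻¹² × 1.91×10⁻⁴ / 4.43×10⁻⁴ = 4.66×10⁻¹¹ F.

C ≈ 46.6 pF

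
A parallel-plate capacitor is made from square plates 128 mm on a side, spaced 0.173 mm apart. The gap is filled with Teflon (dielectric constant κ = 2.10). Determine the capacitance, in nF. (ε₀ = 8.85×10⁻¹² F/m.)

A = (128 mm)² = 1.64×10⁻² m².
C = κε₀A/d = 2.10 × 8.85×10⁻¹² × 1.64×10⁻² / 1.73×10⁻⁴ = 1.76×10⁻⁹ F.

C ≈ 1.76 nF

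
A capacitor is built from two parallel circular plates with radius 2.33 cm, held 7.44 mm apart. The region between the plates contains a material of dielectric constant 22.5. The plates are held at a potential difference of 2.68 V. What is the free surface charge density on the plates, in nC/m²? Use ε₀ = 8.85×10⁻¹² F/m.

A = π(2.33 cm)² = 1.71×10⁻³ m².
C = κε₀A/d = 22.5 × 8.85×10⁻¹² × 1.71×10⁻³ / 7.44×10⁻³ = 4.56×10⁻¹¹ F.
σ = Q/A = CV/A = 4.56×10⁻¹¹ × 2.68 / 1.71×10⁻³ = 7.17×10⁻⁸ C/m².

71.7 nC/m²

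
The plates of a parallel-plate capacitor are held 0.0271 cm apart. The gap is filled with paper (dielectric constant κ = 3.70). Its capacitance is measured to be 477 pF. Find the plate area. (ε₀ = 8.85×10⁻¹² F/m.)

39.5 cm²

A = Cd/(κε₀) = 4.77×10⁻¹⁰ × 2.71×10⁻⁴ / (3.70 × 8.85×10⁻¹²) = 3.95×10⁻³ m².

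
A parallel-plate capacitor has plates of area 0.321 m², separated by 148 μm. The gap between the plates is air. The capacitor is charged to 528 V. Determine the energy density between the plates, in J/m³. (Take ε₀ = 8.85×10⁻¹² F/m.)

E = V/d = 528 / 1.48×10⁻⁴ = 3.57×10⁶ V/m.
u = ½ε₀E² = ½ × 8.85×10⁻¹² × (3.57×10⁶)² = 56.3 J/m³.

56.3 J/m³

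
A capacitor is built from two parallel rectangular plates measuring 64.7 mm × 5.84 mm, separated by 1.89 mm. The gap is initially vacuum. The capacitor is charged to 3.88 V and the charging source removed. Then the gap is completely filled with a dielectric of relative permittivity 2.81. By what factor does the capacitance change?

C = κε₀A/d scales with κ, so C₂/C₁ = κ = 2.81.

2.81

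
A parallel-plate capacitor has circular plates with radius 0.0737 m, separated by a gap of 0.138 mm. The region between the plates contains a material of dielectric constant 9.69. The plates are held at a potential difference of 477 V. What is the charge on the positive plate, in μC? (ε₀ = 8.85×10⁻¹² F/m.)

Q ≈ 5.06 μC

A = π(0.0737 m)² = 1.71×10⁻² m².
C = κε₀A/d = 9.69 × 8.85×10⁻¹² × 1.71×10⁻² / 1.38×10⁻⁴ = 1.06×10⁻⁸ F.
Q = CV = 1.06×10⁻⁸ × 477 = 5.06×10⁻⁶ C.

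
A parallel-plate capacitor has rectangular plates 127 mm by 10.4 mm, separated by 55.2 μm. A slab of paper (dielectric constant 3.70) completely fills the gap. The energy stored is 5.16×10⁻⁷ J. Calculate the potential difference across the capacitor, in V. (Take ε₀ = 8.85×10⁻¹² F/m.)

V ≈ 36.3 V

A = 127 × 10.4 mm² = 1.32×10⁻³ m².
C = κε₀A/d = 3.70 × 8.85×10⁻¹² × 1.32×10⁻³ / 5.52×10⁻⁵ = 7.84×10⁻¹⁰ F.
V = √(2U/C) = √(2 × 5.16×10⁻⁷ / 7.84×10⁻¹⁰) = 36.3 V.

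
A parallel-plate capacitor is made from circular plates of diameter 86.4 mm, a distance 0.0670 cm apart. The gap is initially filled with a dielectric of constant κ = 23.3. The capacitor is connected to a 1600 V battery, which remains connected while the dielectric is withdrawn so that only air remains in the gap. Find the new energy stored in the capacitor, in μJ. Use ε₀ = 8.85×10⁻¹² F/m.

U ≈ 99.1 μJ

A = π(86.4/2 mm)² = 5.86×10⁻³ m².
Initially C₁ = κε₀A/d = 23.3 × 8.85×10⁻¹² × 5.86×10⁻³ / 6.70×10⁻⁴ = 1.80×10⁻⁹ F.
U₁ = 2.31×10⁻³ J.
Battery connected ⇒ V is held fixed. C₂ = 0.0429 C₁ and U = ½CV², so U₂/U₁ = C₂/C₁ = 0.0429.
U₂ = 0.0429 × 2.31×10⁻³ = 9.91×10⁻⁵ J.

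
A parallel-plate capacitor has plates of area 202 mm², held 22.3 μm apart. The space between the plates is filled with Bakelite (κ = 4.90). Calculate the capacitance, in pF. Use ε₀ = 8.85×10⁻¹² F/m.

C ≈ 393 pF

A = 202 mm² = 2.02×10⁻⁴ m².
C = κε₀A/d = 4.90 × 8.85×10⁻¹² × 2.02×10⁻⁴ / 2.23×10⁻⁵ = 3.93×10⁻¹⁰ F.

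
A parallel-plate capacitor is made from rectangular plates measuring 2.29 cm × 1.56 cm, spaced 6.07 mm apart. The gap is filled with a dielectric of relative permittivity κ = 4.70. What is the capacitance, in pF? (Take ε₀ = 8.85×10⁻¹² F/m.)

2.45 pF

A = 2.29 × 1.56 cm² = 3.57×10⁻⁴ m².
C = κε₀A/d = 4.70 × 8.85×10⁻¹² × 3.57×10⁻⁴ / 6.07×10⁻³ = 2.45×10⁻¹² F.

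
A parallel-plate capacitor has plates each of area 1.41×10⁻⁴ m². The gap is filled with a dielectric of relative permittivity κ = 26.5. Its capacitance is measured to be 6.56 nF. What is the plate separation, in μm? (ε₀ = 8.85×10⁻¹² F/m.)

d = κε₀A/C = 26.5 × 8.85×10⁻¹² × 1.41×10⁻⁴ / 6.56×10⁻⁹ = 5.04×10⁻⁶ m.

5.04 μm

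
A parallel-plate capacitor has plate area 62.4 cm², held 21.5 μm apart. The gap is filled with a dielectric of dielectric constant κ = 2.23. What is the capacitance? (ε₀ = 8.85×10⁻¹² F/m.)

A = 62.4 cm² = 6.24×10⁻³ m².
C = κε₀A/d = 2.23 × 8.85×10⁻¹² × 6.24×10⁻³ / 2.15×10⁻⁵ = 5.73×10⁻⁹ F.

5.73 nF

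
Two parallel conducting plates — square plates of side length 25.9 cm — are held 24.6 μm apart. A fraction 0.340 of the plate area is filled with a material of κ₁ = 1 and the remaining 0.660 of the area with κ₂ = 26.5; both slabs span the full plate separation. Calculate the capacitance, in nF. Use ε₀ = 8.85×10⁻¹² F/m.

A = (25.9 cm)² = 6.71×10⁻² m².
Side-by-side slabs ⇒ two capacitors in parallel, each spanning the full gap.
C₁ = κ₁ε₀A₁/d = 1.00 × 8.85×10⁻¹² × 2.28×10⁻² / 2.46×10⁻⁵ = 8.21×10⁻⁹ F.
C₂ = κ₂ε₀A₂/d = 26.5 × 8.85×10⁻¹² × 4.43×10⁻² / 2.46×10⁻⁵ = 4.22×10⁻⁷ F.
C = C₁ + C₂ = 4.30×10⁻⁷ F.

C ≈ 430 nF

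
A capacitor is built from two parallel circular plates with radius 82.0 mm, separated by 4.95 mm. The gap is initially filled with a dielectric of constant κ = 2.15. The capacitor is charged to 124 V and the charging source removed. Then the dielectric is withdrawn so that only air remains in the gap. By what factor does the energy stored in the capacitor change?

U₂/U₁ ≈ 2.15

Isolated ⇒ Q is held fixed.
C₂ = 0.465 C₁ and U = Q²/(2C), so U₂/U₁ = C₁/C₂ = 2.15.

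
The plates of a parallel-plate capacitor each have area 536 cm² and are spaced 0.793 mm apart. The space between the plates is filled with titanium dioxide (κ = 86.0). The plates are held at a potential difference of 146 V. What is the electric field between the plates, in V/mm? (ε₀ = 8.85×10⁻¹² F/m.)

E = V/d = 146 / 7.93×10⁻⁴ = 1.84×10⁵ V/m.

184 V/mm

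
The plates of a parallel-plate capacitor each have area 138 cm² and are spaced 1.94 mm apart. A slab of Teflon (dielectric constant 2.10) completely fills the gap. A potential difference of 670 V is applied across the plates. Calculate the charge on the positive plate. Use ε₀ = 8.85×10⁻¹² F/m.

A = 138 cm² = 1.38×10⁻² m².
C = κε₀A/d = 2.10 × 8.85×10⁻¹² × 1.38×10⁻² / 1.94×10⁻³ = 1.32×10⁻¹⁰ F.
Q = CV = 1.32×10⁻¹⁰ × 670 = 8.86×10⁻⁸ C.

88.6 nC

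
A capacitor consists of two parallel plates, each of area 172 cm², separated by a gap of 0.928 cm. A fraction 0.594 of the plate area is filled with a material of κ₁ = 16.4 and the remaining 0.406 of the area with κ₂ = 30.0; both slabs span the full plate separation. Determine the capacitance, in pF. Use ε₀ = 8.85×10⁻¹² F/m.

A = 172 cm² = 1.72×10⁻² m².
Side-by-side slabs ⇒ two capacitors in parallel, each spanning the full gap.
C₁ = κ₁ε₀A₁/d = 16.4 × 8.85×10⁻¹² × 1.02×10⁻² / 9.28×10⁻³ = 1.60×10⁻¹⁰ F.
C₂ = κ₂ε₀A₂/d = 30.0 × 8.85×10⁻¹² × 6.98×10⁻³ / 9.28×10⁻³ = 2.00×10⁻¹⁰ F.
C = C₁ + C₂ = 3.60×10⁻¹⁰ F.

360 pF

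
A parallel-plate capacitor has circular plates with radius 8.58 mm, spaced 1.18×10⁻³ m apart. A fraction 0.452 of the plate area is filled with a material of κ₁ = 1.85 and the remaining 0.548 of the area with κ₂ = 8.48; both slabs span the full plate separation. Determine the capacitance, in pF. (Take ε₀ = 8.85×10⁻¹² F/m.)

A = π(8.58 mm)² = 2.31×10⁻⁴ m².
Side-by-side slabs ⇒ two capacitors in parallel, each spanning the full gap.
C₁ = κ₁ε₀A₁/d = 1.85 × 8.85×10⁻¹² × 1.05×10⁻⁴ / 1.18×10⁻³ = 1.45×10⁻¹² F.
C₂ = κ₂ε₀A₂/d = 8.48 × 8.85×10⁻¹² × 1.27×10⁻⁴ / 1.18×10⁻³ = 8.06×10⁻¹² F.
C = C₁ + C₂ = 9.51×10⁻¹² F.

C ≈ 9.51 pF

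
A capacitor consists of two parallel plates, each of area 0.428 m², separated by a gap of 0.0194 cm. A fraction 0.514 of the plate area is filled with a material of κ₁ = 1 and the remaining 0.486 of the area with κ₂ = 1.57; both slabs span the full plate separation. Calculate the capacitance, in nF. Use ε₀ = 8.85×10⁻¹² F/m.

Side-by-side slabs ⇒ two capacitors in parallel, each spanning the full gap.
C₁ = κ₁ε₀A₁/d = 1.00 × 8.85×10⁻¹² × 0.220 / 1.94×10⁻⁴ = 1.00×10⁻⁸ F.
C₂ = κ₂ε₀A₂/d = 1.57 × 8.85×10⁻¹² × 0.208 / 1.94×10⁻⁴ = 1.49×10⁻⁸ F.
C = C₁ + C₂ = 2.49×10⁻⁸ F.

24.9 nF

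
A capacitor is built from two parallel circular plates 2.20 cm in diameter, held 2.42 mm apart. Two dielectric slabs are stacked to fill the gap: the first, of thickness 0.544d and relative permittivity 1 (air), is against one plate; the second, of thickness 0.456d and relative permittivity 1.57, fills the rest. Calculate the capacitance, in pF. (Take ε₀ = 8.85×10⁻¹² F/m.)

A = π(2.20/2 cm)² = 3.80×10⁻⁴ m².
Stacked slabs ⇒ two capacitors in series, each with the full plate area.
C₁ = κ₁ε₀A/d₁ = 1.00 × 8.85×10⁻¹² × 3.80×10⁻⁴ / 1.32×10⁻³ = 2.56×10⁻¹² F.
C₂ = κ₂ε₀A/d₂ = 1.57 × 8.85×10⁻¹² × 3.80×10⁻⁴ / 1.10×10⁻³ = 4.79×10⁻¹² F.
C = (1/C₁ + 1/C₂)⁻¹ = 1.67×10⁻¹² F.

C ≈ 1.67 pF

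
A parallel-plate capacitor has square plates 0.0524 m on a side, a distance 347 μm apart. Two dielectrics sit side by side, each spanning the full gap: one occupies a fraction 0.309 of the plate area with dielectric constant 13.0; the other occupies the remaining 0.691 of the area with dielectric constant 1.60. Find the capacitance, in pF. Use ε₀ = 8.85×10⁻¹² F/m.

A = (0.0524 m)² = 2.75×10⁻³ m².
Side-by-side slabs ⇒ two capacitors in parallel, each spanning the full gap.
C₁ = κ₁ε₀A₁/d = 13.0 × 8.85×10⁻¹² × 8.48×10⁻⁴ / 3.47×10⁻⁴ = 2.81×10⁻¹⁰ F.
C₂ = κ₂ε₀A₂/d = 1.60 × 8.85×10⁻¹² × 1.90×10⁻³ / 3.47×10⁻⁴ = 7.74×10⁻¹¹ F.
C = C₁ + C₂ = 3.59×10⁻¹⁰ F.

359 pF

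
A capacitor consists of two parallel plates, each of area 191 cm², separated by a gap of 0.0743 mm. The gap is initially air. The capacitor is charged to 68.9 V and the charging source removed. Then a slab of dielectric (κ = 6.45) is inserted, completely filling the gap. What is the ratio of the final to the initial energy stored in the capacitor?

Isolated ⇒ Q is held fixed.
C₂ = 6.45 C₁ and U = Q²/(2C), so U₂/U₁ = C₁/C₂ = 0.155.

0.155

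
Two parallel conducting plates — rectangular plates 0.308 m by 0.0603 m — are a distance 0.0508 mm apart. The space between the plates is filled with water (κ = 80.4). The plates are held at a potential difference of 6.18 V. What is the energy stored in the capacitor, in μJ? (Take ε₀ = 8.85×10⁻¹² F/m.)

4.97 μJ

A = 0.308 × 0.0603 m² = 1.86×10⁻² m².
C = κε₀A/d = 80.4 × 8.85×10⁻¹² × 1.86×10⁻² / 5.08×10⁻⁵ = 2.60×10⁻⁷ F.
U = ½CV² = ½ × 2.60×10⁻⁷ × (6.18)² = 4.97×10⁻⁶ J.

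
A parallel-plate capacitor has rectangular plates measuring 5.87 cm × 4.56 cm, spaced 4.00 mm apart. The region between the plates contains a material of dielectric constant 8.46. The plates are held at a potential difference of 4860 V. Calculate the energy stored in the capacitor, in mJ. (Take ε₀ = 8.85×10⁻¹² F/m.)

A = 5.87 × 4.56 cm² = 2.68×10⁻³ m².
C = κε₀A/d = 8.46 × 8.85×10⁻¹² × 2.68×10⁻³ / 4.00×10⁻³ = 5.01×10⁻¹¹ F.
U = ½CV² = ½ × 5.01×10⁻¹¹ × (4860)² = 5.92×10⁻⁴ J.

U ≈ 0.592 mJ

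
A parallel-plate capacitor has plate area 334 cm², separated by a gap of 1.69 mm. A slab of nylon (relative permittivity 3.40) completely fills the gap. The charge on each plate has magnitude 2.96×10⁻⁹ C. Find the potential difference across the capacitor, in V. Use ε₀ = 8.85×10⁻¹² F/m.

4.98 V

A = 334 cm² = 3.34×10⁻² m².
C = κε₀A/d = 3.40 × 8.85×10⁻¹² × 3.34×10⁻² / 1.69×10⁻³ = 5.95×10⁻¹⁰ F.
V = Q/C = 2.96×10⁻⁹ / 5.95×10⁻¹⁰ = 4.98 V.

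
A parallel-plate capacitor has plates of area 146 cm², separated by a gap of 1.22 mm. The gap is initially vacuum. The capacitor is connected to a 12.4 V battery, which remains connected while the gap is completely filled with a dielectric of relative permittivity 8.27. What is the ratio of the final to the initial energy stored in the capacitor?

8.27

Battery connected ⇒ V is held fixed.
C₂ = 8.27 C₁ and U = ½CV², so U₂/U₁ = C₂/C₁ = 8.27.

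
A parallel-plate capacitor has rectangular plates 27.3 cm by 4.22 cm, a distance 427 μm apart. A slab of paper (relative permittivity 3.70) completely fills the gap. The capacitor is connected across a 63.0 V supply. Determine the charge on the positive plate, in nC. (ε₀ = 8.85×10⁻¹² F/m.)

A = 27.3 × 4.22 cm² = 1.15×10⁻² m².
C = κε₀A/d = 3.70 × 8.85×10⁻¹² × 1.15×10⁻² / 4.27×10⁻⁴ = 8.83×10⁻¹⁰ F.
Q = CV = 8.83×10⁻¹⁰ × 63.0 = 5.57×10⁻⁸ C.

55.7 nC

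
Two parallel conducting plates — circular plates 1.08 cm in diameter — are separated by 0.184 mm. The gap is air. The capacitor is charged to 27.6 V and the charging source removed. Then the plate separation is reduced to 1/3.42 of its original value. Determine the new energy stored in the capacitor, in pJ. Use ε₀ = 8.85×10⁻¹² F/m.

A = π(1.08/2 cm)² = 9.16×10⁻⁵ m².
Initially C₁ = ε₀A/d = 8.85×10⁻¹² × 9.16×10⁻⁵ / 1.84×10⁻⁴ = 4.41×10⁻¹² F.
U₁ = 1.68×10⁻⁹ J.
Isolated ⇒ Q is held fixed. C₂ = 3.42 C₁ and U = Q²/(2C), so U₂/U₁ = C₁/C₂ = 0.292.
U₂ = 0.292 × 1.68×10⁻⁹ = 4.91×10⁻¹⁰ J.

U ≈ 491 pJ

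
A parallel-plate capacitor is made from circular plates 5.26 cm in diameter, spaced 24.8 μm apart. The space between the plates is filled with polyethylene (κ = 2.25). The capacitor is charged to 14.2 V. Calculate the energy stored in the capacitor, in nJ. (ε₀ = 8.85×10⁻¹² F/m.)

A = π(5.26/2 cm)² = 2.17×10⁻³ m².
C = κε₀A/d = 2.25 × 8.85×10⁻¹² × 2.17×10⁻³ / 2.48×10⁻⁵ = 1.74×10⁻⁹ F.
U = ½CV² = ½ × 1.74×10⁻⁹ × (14.2)² = 1.76×10⁻⁷ J.

176 nJ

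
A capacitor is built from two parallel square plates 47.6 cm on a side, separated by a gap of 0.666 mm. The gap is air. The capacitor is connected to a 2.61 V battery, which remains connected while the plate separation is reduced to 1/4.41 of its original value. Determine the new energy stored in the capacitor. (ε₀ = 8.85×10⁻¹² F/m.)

45.2 nJ

A = (47.6 cm)² = 0.227 m².
Initially C₁ = ε₀A/d = 8.85×10⁻¹² × 0.227 / 6.66×10⁻⁴ = 3.01×10⁻⁹ F.
U₁ = 1.03×10⁻⁸ J.
Battery connected ⇒ V is held fixed. C₂ = 4.41 C₁ and U = ½CV², so U₂/U₁ = C₂/C₁ = 4.41.
U₂ = 4.41 × 1.03×10⁻⁸ = 4.52×10⁻⁸ J.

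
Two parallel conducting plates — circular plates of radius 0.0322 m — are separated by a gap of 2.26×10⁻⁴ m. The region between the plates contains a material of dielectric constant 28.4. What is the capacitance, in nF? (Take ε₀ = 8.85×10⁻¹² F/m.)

3.62 nF

A = π(0.0322 m)² = 3.26×10⁻³ m².
C = κε₀A/d = 28.4 × 8.85×10⁻¹² × 3.26×10⁻³ / 2.26×10⁻⁴ = 3.62×10⁻⁹ F.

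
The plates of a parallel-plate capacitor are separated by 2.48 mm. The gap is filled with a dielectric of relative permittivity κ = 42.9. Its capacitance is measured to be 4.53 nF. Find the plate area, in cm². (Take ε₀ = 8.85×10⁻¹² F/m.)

A = Cd/(κε₀) = 4.53×10⁻⁹ × 2.48×10⁻³ / (42.9 × 8.85×10⁻¹²) = 2.96×10⁻² m².

A ≈ 296 cm²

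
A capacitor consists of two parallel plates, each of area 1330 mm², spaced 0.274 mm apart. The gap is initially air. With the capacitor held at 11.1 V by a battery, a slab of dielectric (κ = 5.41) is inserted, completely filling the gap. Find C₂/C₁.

C = κε₀A/d scales with κ, so C₂/C₁ = κ = 5.41.

5.41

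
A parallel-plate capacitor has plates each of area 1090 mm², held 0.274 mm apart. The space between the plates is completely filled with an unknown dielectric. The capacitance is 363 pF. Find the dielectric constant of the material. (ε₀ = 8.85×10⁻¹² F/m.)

A = 1090 mm² = 1.09×10⁻³ m².
κ = Cd/(ε₀A) = 3.63×10⁻¹⁰ × 2.74×10⁻⁴ / (8.85×10⁻¹² × 1.09×10⁻³) = 10.3.

κ ≈ 10.3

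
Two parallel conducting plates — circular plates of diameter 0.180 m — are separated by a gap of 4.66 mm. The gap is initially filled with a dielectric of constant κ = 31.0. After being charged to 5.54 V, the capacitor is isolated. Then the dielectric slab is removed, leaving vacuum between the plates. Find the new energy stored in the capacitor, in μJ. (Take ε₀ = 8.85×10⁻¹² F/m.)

A = π(0.180/2 m)² = 2.54×10⁻² m².
Initially C₁ = κε₀A/d = 31.0 × 8.85×10⁻¹² × 2.54×10⁻² / 4.66×10⁻³ = 1.50×10⁻⁹ F.
U₁ = 2.30×10⁻⁸ J.
Isolated ⇒ Q is held fixed. C₂ = 0.0323 C₁ and U = Q²/(2C), so U₂/U₁ = C₁/C₂ = 31.0.
U₂ = 31.0 × 2.30×10⁻⁸ = 7.13×10⁻⁷ J.

0.713 μJ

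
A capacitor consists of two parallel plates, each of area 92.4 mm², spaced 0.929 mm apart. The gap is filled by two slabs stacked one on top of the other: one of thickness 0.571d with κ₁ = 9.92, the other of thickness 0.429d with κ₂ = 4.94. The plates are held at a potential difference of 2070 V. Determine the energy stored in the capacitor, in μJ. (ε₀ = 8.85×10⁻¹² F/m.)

U ≈ 13.1 μJ

A = 92.4 mm² = 9.24×10⁻⁵ m².
Stacked slabs ⇒ two capacitors in series, each with the full plate area.
C₁ = κ₁ε₀A/d₁ = 9.92 × 8.85×10⁻¹² × 9.24×10⁻⁵ / 5.30×10⁻⁴ = 1.53×10⁻¹¹ F.
C₂ = κ₂ε₀A/d₂ = 4.94 × 8.85×10⁻¹² × 9.24×10⁻⁵ / 3.99×10⁻⁴ = 1.01×10⁻¹¹ F.
C = (1/C₁ + 1/C₂)⁻¹ = 6.10×10⁻¹² F.
U = ½CV² = ½ × 6.10×10⁻¹² × (2070)² = 1.31×10⁻⁵ J.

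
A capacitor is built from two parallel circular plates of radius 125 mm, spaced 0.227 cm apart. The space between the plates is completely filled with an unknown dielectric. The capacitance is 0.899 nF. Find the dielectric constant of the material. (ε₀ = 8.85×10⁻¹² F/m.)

A = π(125 mm)² = 4.91×10⁻² m².
κ = Cd/(ε₀A) = 8.99×10⁻¹⁰ × 2.27×10⁻³ / (8.85×10⁻¹² × 4.91×10⁻²) = 4.70.

4.70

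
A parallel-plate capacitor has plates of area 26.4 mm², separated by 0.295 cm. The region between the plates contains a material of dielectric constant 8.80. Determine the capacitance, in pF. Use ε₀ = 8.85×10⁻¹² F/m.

C ≈ 0.697 pF

A = 26.4 mm² = 2.64×10⁻⁵ m².
C = κε₀A/d = 8.80 × 8.85×10⁻¹² × 2.64×10⁻⁵ / 2.95×10⁻³ = 6.97×10⁻¹³ F.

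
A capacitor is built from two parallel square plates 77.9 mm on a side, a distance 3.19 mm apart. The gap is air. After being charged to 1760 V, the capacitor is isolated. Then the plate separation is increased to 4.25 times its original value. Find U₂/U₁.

Isolated ⇒ Q is held fixed.
C₂ = 0.235 C₁ and U = Q²/(2C), so U₂/U₁ = C₁/C₂ = 4.25.

U₂/U₁ ≈ 4.25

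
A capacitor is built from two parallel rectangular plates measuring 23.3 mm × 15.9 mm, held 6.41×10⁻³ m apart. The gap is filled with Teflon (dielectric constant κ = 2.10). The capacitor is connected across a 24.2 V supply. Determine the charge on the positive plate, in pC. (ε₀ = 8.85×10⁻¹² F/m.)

A = 23.3 × 15.9 mm² = 3.70×10⁻⁴ m².
C = κε₀A/d = 2.10 × 8.85×10⁻¹² × 3.70×10⁻⁴ / 6.41×10⁻³ = 1.07×10⁻¹² F.
Q = CV = 1.07×10⁻¹² × 24.2 = 2.60×10⁻¹¹ C.

26.0 pC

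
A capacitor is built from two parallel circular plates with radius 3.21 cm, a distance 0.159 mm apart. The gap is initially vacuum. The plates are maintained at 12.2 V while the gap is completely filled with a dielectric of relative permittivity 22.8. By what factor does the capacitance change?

C = κε₀A/d scales with κ, so C₂/C₁ = κ = 22.8.

C₂/C₁ ≈ 22.8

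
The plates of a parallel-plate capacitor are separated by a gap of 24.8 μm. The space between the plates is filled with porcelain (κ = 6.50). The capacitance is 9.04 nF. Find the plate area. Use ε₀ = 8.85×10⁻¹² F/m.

A = Cd/(κε₀) = 9.04×10⁻⁹ × 2.48×10⁻⁵ / (6.50 × 8.85×10⁻¹²) = 3.90×10⁻³ m².

39.0 cm²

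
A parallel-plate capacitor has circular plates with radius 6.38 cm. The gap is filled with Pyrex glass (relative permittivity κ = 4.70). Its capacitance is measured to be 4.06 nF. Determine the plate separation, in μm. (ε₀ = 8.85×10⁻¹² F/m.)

A = π(6.38 cm)² = 1.28×10⁻² m².
d = κε₀A/C = 4.70 × 8.85×10⁻¹² × 1.28×10⁻² / 4.06×10⁻⁹ = 1.31×10⁻⁴ m.

131 μm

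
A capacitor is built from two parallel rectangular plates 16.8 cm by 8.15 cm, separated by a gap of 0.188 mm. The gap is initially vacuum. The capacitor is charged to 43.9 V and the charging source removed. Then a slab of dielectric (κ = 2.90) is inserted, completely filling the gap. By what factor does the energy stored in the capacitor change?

Isolated ⇒ Q is held fixed.
C₂ = 2.90 C₁ and U = Q²/(2C), so U₂/U₁ = C₁/C₂ = 0.345.

0.345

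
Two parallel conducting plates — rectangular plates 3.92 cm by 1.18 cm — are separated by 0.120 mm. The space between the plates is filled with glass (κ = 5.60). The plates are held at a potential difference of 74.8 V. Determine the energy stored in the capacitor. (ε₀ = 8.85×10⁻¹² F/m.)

A = 3.92 × 1.18 cm² = 4.63×10⁻⁴ m².
C = κε₀A/d = 5.60 × 8.85×10⁻¹² × 4.63×10⁻⁴ / 1.20×10⁻⁴ = 1.91×10⁻¹⁰ F.
U = ½CV² = ½ × 1.91×10⁻¹⁰ × (74.8)² = 5.34×10⁻⁷ J.

0.534 μJ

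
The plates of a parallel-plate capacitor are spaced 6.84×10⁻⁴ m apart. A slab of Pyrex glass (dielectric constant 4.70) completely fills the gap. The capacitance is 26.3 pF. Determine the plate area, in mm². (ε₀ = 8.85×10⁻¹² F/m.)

A ≈ 432 mm²

A = Cd/(κε₀) = 2.63×10⁻¹¹ × 6.84×10⁻⁴ / (4.70 × 8.85×10⁻¹²) = 4.32×10⁻⁴ m².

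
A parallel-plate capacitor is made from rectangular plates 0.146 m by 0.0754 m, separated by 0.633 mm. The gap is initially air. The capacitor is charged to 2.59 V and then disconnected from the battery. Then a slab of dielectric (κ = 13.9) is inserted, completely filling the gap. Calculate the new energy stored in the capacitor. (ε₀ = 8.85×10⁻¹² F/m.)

U ≈ 37.1 pJ

A = 0.146 × 0.0754 m² = 1.10×10⁻² m².
Initially C₁ = ε₀A/d = 8.85×10⁻¹² × 1.10×10⁻² / 6.33×10⁻⁴ = 1.54×10⁻¹⁰ F.
U₁ = 5.16×10⁻¹⁰ J.
Isolated ⇒ Q is held fixed. C₂ = 13.9 C₁ and U = Q²/(2C), so U₂/U₁ = C₁/C₂ = 0.0719.
U₂ = 0.0719 × 5.16×10⁻¹⁰ = 3.71×10⁻¹¹ J.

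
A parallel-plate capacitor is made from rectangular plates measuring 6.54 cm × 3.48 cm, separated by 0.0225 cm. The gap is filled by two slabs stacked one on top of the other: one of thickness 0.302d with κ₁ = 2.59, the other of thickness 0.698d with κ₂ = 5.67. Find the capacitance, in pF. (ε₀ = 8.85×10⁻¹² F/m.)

C ≈ 373 pF

A = 6.54 × 3.48 cm² = 2.28×10⁻³ m².
Stacked slabs ⇒ two capacitors in series, each with the full plate area.
C₁ = κ₁ε₀A/d₁ = 2.59 × 8.85×10⁻¹² × 2.28×10⁻³ / 6.79×10⁻⁵ = 7.68×10⁻¹⁰ F.
C₂ = κ₂ε₀A/d₂ = 5.67 × 8.85×10⁻¹² × 2.28×10⁻³ / 1.57×10⁻⁴ = 7.27×10⁻¹⁰ F.
C = (1/C₁ + 1/C₂)⁻¹ = 3.73×10⁻¹⁰ F.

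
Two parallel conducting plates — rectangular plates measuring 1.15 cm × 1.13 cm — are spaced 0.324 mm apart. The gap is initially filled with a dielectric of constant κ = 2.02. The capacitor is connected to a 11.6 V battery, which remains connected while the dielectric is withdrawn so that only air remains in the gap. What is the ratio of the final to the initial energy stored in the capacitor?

U₂/U₁ ≈ 0.495

Battery connected ⇒ V is held fixed.
C₂ = 0.495 C₁ and U = ½CV², so U₂/U₁ = C₂/C₁ = 0.495.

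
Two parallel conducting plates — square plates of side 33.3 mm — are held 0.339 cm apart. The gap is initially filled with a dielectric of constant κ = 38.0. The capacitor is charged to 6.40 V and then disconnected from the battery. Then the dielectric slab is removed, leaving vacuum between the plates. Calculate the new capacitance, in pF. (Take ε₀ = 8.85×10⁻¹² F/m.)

A = (33.3 mm)² = 1.11×10⁻³ m².
Initially C₁ = κε₀A/d = 38.0 × 8.85×10⁻¹² × 1.11×10⁻³ / 3.39×10⁻³ = 1.10×10⁻¹⁰ F.
C = κε₀A/d scales with κ, so C₂/C₁ = 1/κ = 1/38.0 = 0.0263.
C₂ = 0.0263 × 1.10×10⁻¹⁰ = 2.89×10⁻¹² F.

C ≈ 2.89 pF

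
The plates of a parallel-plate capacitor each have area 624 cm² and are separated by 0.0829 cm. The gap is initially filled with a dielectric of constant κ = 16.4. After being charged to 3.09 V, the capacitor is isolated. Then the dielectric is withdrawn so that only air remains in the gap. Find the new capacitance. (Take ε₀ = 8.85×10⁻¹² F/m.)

0.666 nF

A = 624 cm² = 6.24×10⁻² m².
Initially C₁ = κε₀A/d = 16.4 × 8.85×10⁻¹² × 6.24×10⁻² / 8.29×10⁻⁴ = 1.09×10⁻⁸ F.
C = κε₀A/d scales with κ, so C₂/C₁ = 1/κ = 1/16.4 = 0.0610.
C₂ = 0.0610 × 1.09×10⁻⁸ = 6.66×10⁻¹⁰ F.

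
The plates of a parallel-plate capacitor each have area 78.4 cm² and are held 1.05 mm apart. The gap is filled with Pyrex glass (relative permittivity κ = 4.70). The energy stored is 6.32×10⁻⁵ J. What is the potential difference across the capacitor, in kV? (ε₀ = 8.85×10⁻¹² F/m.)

A = 78.4 cm² = 7.84×10⁻³ m².
C = κε₀A/d = 4.70 × 8.85×10⁻¹² × 7.84×10⁻³ / 1.05×10⁻³ = 3.11×10⁻¹⁰ F.
V = √(2U/C) = √(2 × 6.32×10⁻⁵ / 3.11×10⁻¹⁰) = 6.38×10² V.

0.638 kV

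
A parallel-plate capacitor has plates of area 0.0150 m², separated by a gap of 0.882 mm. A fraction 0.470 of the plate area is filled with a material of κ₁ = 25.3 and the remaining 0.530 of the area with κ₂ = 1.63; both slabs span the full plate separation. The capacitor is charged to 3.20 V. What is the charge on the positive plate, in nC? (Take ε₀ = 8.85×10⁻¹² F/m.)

Q ≈ 6.14 nC

Side-by-side slabs ⇒ two capacitors in parallel, each spanning the full gap.
C₁ = κ₁ε₀A₁/d = 25.3 × 8.85×10⁻¹² × 7.05×10⁻³ / 8.82×10⁻⁴ = 1.79×10⁻⁹ F.
C₂ = κ₂ε₀A₂/d = 1.63 × 8.85×10⁻¹² × 7.95×10⁻³ / 8.82×10⁻⁴ = 1.30×10⁻¹⁰ F.
C = C₁ + C₂ = 1.92×10⁻⁹ F.
Q = CV = 1.92×10⁻⁹ × 3.20 = 6.14×10⁻⁹ C.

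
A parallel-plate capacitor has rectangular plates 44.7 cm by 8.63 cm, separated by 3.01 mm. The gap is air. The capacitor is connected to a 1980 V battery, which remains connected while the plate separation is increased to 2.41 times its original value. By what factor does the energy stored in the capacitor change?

Battery connected ⇒ V is held fixed.
C₂ = 0.415 C₁ and U = ½CV², so U₂/U₁ = C₂/C₁ = 0.415.

U₂/U₁ ≈ 0.415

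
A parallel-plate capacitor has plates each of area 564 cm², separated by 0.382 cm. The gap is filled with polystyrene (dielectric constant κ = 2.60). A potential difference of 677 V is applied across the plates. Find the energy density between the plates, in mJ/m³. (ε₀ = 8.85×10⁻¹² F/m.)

E = V/d = 677 / 3.82×10⁻³ = 1.77×10⁵ V/m.
u = ½κε₀E² = ½ × 2.60 × 8.85×10⁻¹² × (1.77×10⁵)² = 0.361 J/m³.

u ≈ 361 mJ/m³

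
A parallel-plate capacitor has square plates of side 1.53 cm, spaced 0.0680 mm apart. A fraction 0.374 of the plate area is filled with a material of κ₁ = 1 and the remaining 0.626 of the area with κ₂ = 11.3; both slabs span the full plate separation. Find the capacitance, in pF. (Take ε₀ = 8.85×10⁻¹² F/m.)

A = (1.53 cm)² = 2.34×10⁻⁴ m².
Side-by-side slabs ⇒ two capacitors in parallel, each spanning the full gap.
C₁ = κ₁ε₀A₁/d = 1.00 × 8.85×10⁻¹² × 8.75×10⁻⁵ / 6.80×10⁻⁵ = 1.14×10⁻¹¹ F.
C₂ = κ₂ε₀A₂/d = 11.3 × 8.85×10⁻¹² × 1.47×10⁻⁴ / 6.80×10⁻⁵ = 2.16×10⁻¹⁰ F.
C = C₁ + C₂ = 2.27×10⁻¹⁰ F.

C ≈ 227 pF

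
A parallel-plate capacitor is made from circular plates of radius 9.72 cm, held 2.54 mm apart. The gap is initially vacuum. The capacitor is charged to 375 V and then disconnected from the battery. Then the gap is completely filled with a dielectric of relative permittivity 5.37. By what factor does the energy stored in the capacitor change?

Isolated ⇒ Q is held fixed.
C₂ = 5.37 C₁ and U = Q²/(2C), so U₂/U₁ = C₁/C₂ = 0.186.

0.186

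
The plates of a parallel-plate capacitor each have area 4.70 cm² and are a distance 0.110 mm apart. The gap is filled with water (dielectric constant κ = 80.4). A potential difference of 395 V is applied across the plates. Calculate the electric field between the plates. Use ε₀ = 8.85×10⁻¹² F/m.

E ≈ 3.59 MV/m

E = V/d = 395 / 1.10×10⁻⁴ = 3.59×10⁶ V/m.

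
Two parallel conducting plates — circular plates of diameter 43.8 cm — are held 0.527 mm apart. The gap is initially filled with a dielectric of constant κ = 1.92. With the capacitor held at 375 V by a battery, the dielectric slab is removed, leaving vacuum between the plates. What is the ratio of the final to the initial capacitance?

C = κε₀A/d scales with κ, so C₂/C₁ = 1/κ = 1/1.92 = 0.521.

0.521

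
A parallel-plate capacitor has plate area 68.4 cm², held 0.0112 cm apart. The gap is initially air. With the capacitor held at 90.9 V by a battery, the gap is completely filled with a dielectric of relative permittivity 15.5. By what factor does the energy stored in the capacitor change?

U₂/U₁ ≈ 15.5

Battery connected ⇒ V is held fixed.
C₂ = 15.5 C₁ and U = ½CV², so U₂/U₁ = C₂/C₁ = 15.5.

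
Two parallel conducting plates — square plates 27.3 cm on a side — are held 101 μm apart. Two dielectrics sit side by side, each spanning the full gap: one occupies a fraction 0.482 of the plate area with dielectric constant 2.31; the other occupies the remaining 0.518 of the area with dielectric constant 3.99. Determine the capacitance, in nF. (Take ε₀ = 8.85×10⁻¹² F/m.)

A = (27.3 cm)² = 7.45×10⁻² m².
Side-by-side slabs ⇒ two capacitors in parallel, each spanning the full gap.
C₁ = κ₁ε₀A₁/d = 2.31 × 8.85×10⁻¹² × 3.59×10⁻² / 1.01×10⁻⁴ = 7.27×10⁻⁹ F.
C₂ = κ₂ε₀A₂/d = 3.99 × 8.85×10⁻¹² × 3.86×10⁻² / 1.01×10⁻⁴ = 1.35×10⁻⁸ F.
C = C₁ + C₂ = 2.08×10⁻⁸ F.

20.8 nF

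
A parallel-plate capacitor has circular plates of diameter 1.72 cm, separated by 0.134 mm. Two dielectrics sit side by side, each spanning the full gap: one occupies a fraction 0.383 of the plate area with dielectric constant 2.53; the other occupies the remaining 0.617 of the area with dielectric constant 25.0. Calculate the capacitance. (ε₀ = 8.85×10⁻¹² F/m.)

A = π(1.72/2 cm)² = 2.32×10⁻⁴ m².
Side-by-side slabs ⇒ two capacitors in parallel, each spanning the full gap.
C₁ = κ₁ε₀A₁/d = 2.53 × 8.85×10⁻¹² × 8.90×10⁻⁵ / 1.34×10⁻⁴ = 1.49×10⁻¹¹ F.
C₂ = κ₂ε₀A₂/d = 25.0 × 8.85×10⁻¹² × 1.43×10⁻⁴ / 1.34×10⁻⁴ = 2.37×10⁻¹⁰ F.
C = C₁ + C₂ = 2.52×10⁻¹⁰ F.

C ≈ 252 pF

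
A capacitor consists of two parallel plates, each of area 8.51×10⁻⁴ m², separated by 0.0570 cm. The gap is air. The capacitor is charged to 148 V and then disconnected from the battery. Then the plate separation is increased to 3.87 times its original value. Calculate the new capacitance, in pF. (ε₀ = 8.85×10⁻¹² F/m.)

3.41 pF

Initially C₁ = ε₀A/d = 8.85×10⁻¹² × 8.51×10⁻⁴ / 5.70×10⁻⁴ = 1.32×10⁻¹¹ F.
C = ε₀A/d scales as 1/d, so C₂/C₁ = d₁/d₂ = 1/3.87 = 0.258.
C₂ = 0.258 × 1.32×10⁻¹¹ = 3.41×10⁻¹² F.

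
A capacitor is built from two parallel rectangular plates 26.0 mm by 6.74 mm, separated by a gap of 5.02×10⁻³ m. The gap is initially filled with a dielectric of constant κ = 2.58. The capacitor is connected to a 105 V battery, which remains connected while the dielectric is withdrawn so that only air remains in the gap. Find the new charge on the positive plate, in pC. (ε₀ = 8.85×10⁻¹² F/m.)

Q ≈ 32.4 pC

A = 26.0 × 6.74 mm² = 1.75×10⁻⁴ m².
Initially C₁ = κε₀A/d = 2.58 × 8.85×10⁻¹² × 1.75×10⁻⁴ / 5.02×10⁻³ = 7.97×10⁻¹³ F.
Q₁ = 8.37×10⁻¹¹ C.
Battery connected ⇒ V is held fixed. C₂ = 0.388 C₁ and Q = CV, so Q₂/Q₁ = C₂/C₁ = 0.388.
Q₂ = 0.388 × 8.37×10⁻¹¹ = 3.24×10⁻¹¹ C.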